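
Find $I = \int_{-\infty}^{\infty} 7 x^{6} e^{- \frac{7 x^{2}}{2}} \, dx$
$\frac{15 \sqrt{14} \sqrt{\pi}}{343}$

Consider the simpler parametrised integral
$$J(a) = \int_{-\infty}^{\infty} 7 e^{- a x^{2}} \, dx = \frac{7 \sqrt{\pi}}{\sqrt{a}}.$$

Differentiating under the integral sign brings down a factor of $(-x^2)$:
$$\frac{dJ}{da} = \int_{-\infty}^{\infty} - 7 x^{2} e^{- a x^{2}} \, dx = - \frac{7 \sqrt{\pi}}{2 a^{\frac{3}{2}}}.$$

Repeating $3$ times in total — each differentiation brings down another $(-x^2)$ — gives
$$\frac{d^{3}J}{da^{3}} = \int_{-\infty}^{\infty} - 7 x^{6} e^{- a x^{2}} \, dx = - \frac{105 \sqrt{\pi}}{8 a^{\frac{7}{2}}},$$
and the integrand here is $(-1)^{3}$ times the target integrand, so $I = (-1)^{3}\,\frac{d^{3}J}{da^{3}} = \frac{105 \sqrt{\pi}}{8 a^{\frac{7}{2}}}$.

Setting $a = \frac{7}{2}$:
$$I = \frac{15 \sqrt{14} \sqrt{\pi}}{343}.$$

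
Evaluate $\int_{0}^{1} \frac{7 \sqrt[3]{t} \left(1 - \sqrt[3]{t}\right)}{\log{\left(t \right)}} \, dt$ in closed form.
$\log{\left(\frac{16384}{78125} \right)}$

Replace the exponent $\frac{1}{3}$ by a parameter $a$: let $I(a) = \int_{0}^{1} \frac{7 \left(- t^{\frac{2}{3}} + t^{a}\right)}{\log{\left(t \right)}} \, dt$.

Since $\dfrac{\partial}{\partial a}\,t^{a} = t^{a} \ln t$, the $\ln t$ in the denominator cancels and
$$\frac{dI}{da} = \int_{0}^{1} 7 t^{a} \, dt = 7 \left[\frac{t^{a+1}}{a+1}\right]_0^1 = \frac{7}{a + 1}.$$

Integrating with respect to $a$ gives $I(a) = \log{\left(\frac{2187 \left(a + 1\right)^{7}}{78125} \right)} + C$.

At $a = \frac{2}{3}$ the integrand is identically $0$, so $I(\frac{2}{3}) = 0$. The closed form gives $0$, hence $C = 0$.

Setting $a = \frac{1}{3}$:
$$I = \log{\left(\frac{16384}{78125} \right)}.$$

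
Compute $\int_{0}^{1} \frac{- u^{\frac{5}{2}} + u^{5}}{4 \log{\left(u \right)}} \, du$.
$- \frac{\log{\left(7 \right)}}{4} + \frac{\log{\left(2 \right)}}{4} + \frac{\log{\left(6 \right)}}{4}$

Consider the one-parameter family: let $I(a) = \int_{0}^{1} \frac{u^{5} - u^{a}}{4 \log{\left(u \right)}} \, du$.

Since $\dfrac{\partial}{\partial a}\,u^{a} = u^{a} \ln u$, the $\ln u$ in the denominator cancels and
$$\frac{dI}{da} = \int_{0}^{1} - \frac{1}{4} u^{a} \, du = - \frac{1}{4} \left[\frac{u^{a+1}}{a+1}\right]_0^1 = - \frac{1}{4 a + 4}.$$

Integrating with respect to $a$ gives $I(a) = - \frac{\log{\left(a + 1 \right)}}{4} + \frac{\log{\left(6 \right)}}{4} + C$.

At $a = 5$ the integrand is identically $0$, so $I(5) = 0$. The closed form gives $0$, hence $C = 0$.

Setting $a = \frac{5}{2}$:
$$I = - \frac{\log{\left(7 \right)}}{4} + \frac{\log{\left(2 \right)}}{4} + \frac{\log{\left(6 \right)}}{4}.$$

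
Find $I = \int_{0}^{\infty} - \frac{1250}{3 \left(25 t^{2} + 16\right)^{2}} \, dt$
$- \frac{125 \pi}{384}$

Start from the standard arctangent integral
$$J(a) = \int_{0}^{\infty} - \frac{2}{3 \left(a^{2} + t^{2}\right)} \, dt = - \frac{\pi}{3 a}.$$

Differentiating under the integral sign with respect to $a$,
$$\frac{dJ}{da} = \int_{0}^{\infty} \frac{4 a}{3 \left(a^{2} + t^{2}\right)^{2}} \, dt = \frac{\pi}{3 a^{2}},$$
so $\int_{0}^{\infty} - \frac{2}{3 \left(a^{2} + t^{2}\right)^{2}} \, dt = - \frac{\pi}{6 a^{3}}$.

Setting $a = \frac{4}{5}$:
$$I = - \frac{125 \pi}{384}.$$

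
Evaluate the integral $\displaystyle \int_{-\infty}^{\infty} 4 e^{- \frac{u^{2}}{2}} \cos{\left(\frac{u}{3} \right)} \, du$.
$\frac{4 \sqrt{2} \sqrt{\pi}}{e^{\frac{1}{18}}}$

Let $b$ denote the cosine frequency and define $I(b) = \int_{-\infty}^{\infty} 4 e^{- \frac{u^{2}}{2}} \cos{\left(b u \right)} \, du$.

Differentiating under the integral sign,
$$I'(b) = \int_{-\infty}^{\infty} - 4 u e^{- \frac{u^{2}}{2}} \sin{\left(b u \right)} \, du.$$

Integrate $\int_{-\infty}^{\infty} u \sin(b u)\, e^{- \frac{u^{2}}{2}}\, du$ by parts with $w = \sin(b u)$ and $dv = u\, e^{- \frac{u^{2}}{2}}\, du$, giving $v = - e^{- \frac{u^{2}}{2}}$. The boundary term vanishes and
$$\int_{-\infty}^{\infty} u \sin(b u)\, e^{- \frac{u^{2}}{2}}\, du = b \int_{-\infty}^{\infty} \cos(b u)\, e^{- \frac{u^{2}}{2}}\, du,$$
so $I'(b) = - b\, I(b)$.

This is a separable first-order ODE; solving with the initial condition $I(0) = \int_{-\infty}^{\infty} 4 e^{- \frac{u^{2}}{2}}\,du = 4 \sqrt{2} \sqrt{\pi}$ gives
$$I(b) = 4 \sqrt{2} \sqrt{\pi} e^{- \frac{b^{2}}{2}}.$$

Setting $b = \frac{1}{3}$:
$$I = \frac{4 \sqrt{2} \sqrt{\pi}}{e^{\frac{1}{18}}}.$$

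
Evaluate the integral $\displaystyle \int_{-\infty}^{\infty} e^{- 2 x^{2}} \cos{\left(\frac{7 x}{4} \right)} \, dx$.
$\frac{\sqrt{2} \sqrt{\pi}}{2 e^{\frac{49}{128}}}$

Let $b$ denote the cosine frequency and define $I(b) = \int_{-\infty}^{\infty} e^{- 2 x^{2}} \cos{\left(b x \right)} \, dx$.

Differentiating under the integral sign,
$$I'(b) = \int_{-\infty}^{\infty} - x e^{- 2 x^{2}} \sin{\left(b x \right)} \, dx.$$

Integrate $\int_{-\infty}^{\infty} x \sin(b x)\, e^{- 2 x^{2}}\, dx$ by parts with $u = \sin(b x)$ and $dv = x\, e^{- 2 x^{2}}\, dx$, giving $v = - \frac{e^{- 2 x^{2}}}{4}$. The boundary term vanishes and
$$\int_{-\infty}^{\infty} x \sin(b x)\, e^{- 2 x^{2}}\, dx = \frac{b}{4} \int_{-\infty}^{\infty} \cos(b x)\, e^{- 2 x^{2}}\, dx,$$
so $I'(b) = - \frac{b}{4}\, I(b)$.

This is a separable first-order ODE; solving with the initial condition $I(0) = \int_{-\infty}^{\infty} e^{- 2 x^{2}}\,dx = \frac{\sqrt{2} \sqrt{\pi}}{2}$ gives
$$I(b) = \frac{\sqrt{2} \sqrt{\pi} e^{- \frac{b^{2}}{8}}}{2}.$$

Setting $b = \frac{7}{4}$:
$$I = \frac{\sqrt{2} \sqrt{\pi}}{2 e^{\frac{49}{128}}}.$$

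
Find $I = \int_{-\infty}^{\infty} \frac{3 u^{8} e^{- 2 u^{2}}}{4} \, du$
$\frac{315 \sqrt{2} \sqrt{\pi}}{2048}$

Begin with the known integral
$$J(a) = \int_{-\infty}^{\infty} \frac{3 e^{- a u^{2}}}{4} \, du = \frac{3 \sqrt{\pi}}{4 \sqrt{a}}.$$

Differentiating under the integral sign brings down a factor of $(-u^2)$:
$$\frac{dJ}{da} = \int_{-\infty}^{\infty} - \frac{3 u^{2} e^{- a u^{2}}}{4} \, du = - \frac{3 \sqrt{\pi}}{8 a^{\frac{3}{2}}}.$$

Repeating $4$ times in total — each differentiation brings down another $(-u^2)$ — gives
$$\frac{d^{4}J}{da^{4}} = \int_{-\infty}^{\infty} \frac{3 u^{8} e^{- a u^{2}}}{4} \, du = \frac{315 \sqrt{\pi}}{64 a^{\frac{9}{2}}},$$
and the integrand here is exactly the target integrand, so $I = \frac{315 \sqrt{\pi}}{64 a^{\frac{9}{2}}}$.

Setting $a = 2$:
$$I = \frac{315 \sqrt{2} \sqrt{\pi}}{2048}.$$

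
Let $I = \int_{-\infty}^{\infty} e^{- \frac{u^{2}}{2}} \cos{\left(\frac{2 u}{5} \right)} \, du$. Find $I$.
$\frac{\sqrt{2} \sqrt{\pi}}{e^{\frac{2}{25}}}$

Let $b$ denote the cosine frequency and define $I(b) = \int_{-\infty}^{\infty} e^{- \frac{u^{2}}{2}} \cos{\left(b u \right)} \, du$.

Differentiating under the integral sign,
$$I'(b) = \int_{-\infty}^{\infty} - u e^{- \frac{u^{2}}{2}} \sin{\left(b u \right)} \, du.$$

Integrate $\int_{-\infty}^{\infty} u \sin(b u)\, e^{- \frac{u^{2}}{2}}\, du$ by parts with $w = \sin(b u)$ and $dv = u\, e^{- \frac{u^{2}}{2}}\, du$, giving $v = - e^{- \frac{u^{2}}{2}}$. The boundary term vanishes and
$$\int_{-\infty}^{\infty} u \sin(b u)\, e^{- \frac{u^{2}}{2}}\, du = b \int_{-\infty}^{\infty} \cos(b u)\, e^{- \frac{u^{2}}{2}}\, du,$$
so $I'(b) = - b\, I(b)$.

This is a separable first-order ODE; solving with the initial condition $I(0) = \int_{-\infty}^{\infty} e^{- \frac{u^{2}}{2}}\,du = \sqrt{2} \sqrt{\pi}$ gives
$$I(b) = \sqrt{2} \sqrt{\pi} e^{- \frac{b^{2}}{2}}.$$

Setting $b = \frac{2}{5}$:
$$I = \frac{\sqrt{2} \sqrt{\pi}}{e^{\frac{2}{25}}}.$$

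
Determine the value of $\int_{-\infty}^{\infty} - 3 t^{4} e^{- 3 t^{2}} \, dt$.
$- \frac{\sqrt{3} \sqrt{\pi}}{12}$

Start from the elementary integral
$$J(a) = \int_{-\infty}^{\infty} - 3 e^{- a t^{2}} \, dt = - \frac{3 \sqrt{\pi}}{\sqrt{a}}.$$

Differentiating under the integral sign brings down a factor of $(-t^2)$:
$$\frac{dJ}{da} = \int_{-\infty}^{\infty} 3 t^{2} e^{- a t^{2}} \, dt = \frac{3 \sqrt{\pi}}{2 a^{\frac{3}{2}}}.$$

Repeating twice in total — each differentiation brings down another $(-t^2)$ — gives
$$\frac{d^{2}J}{da^{2}} = \int_{-\infty}^{\infty} - 3 t^{4} e^{- a t^{2}} \, dt = - \frac{9 \sqrt{\pi}}{4 a^{\frac{5}{2}}},$$
and the integrand here is exactly the target integrand, so $I = - \frac{9 \sqrt{\pi}}{4 a^{\frac{5}{2}}}$.

Setting $a = 3$:
$$I = - \frac{\sqrt{3} \sqrt{\pi}}{12}.$$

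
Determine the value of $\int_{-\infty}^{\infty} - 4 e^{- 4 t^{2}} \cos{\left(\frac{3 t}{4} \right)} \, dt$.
$- \frac{2 \sqrt{\pi}}{e^{\frac{9}{256}}}$

Let $b$ denote the cosine frequency and define $I(b) = \int_{-\infty}^{\infty} - 4 e^{- 4 t^{2}} \cos{\left(b t \right)} \, dt$.

Differentiating under the integral sign,
$$I'(b) = \int_{-\infty}^{\infty} 4 t e^{- 4 t^{2}} \sin{\left(b t \right)} \, dt.$$

Integrate $\int_{-\infty}^{\infty} t \sin(b t)\, e^{- 4 t^{2}}\, dt$ by parts with $u = \sin(b t)$ and $dv = t\, e^{- 4 t^{2}}\, dt$, giving $v = - \frac{e^{- 4 t^{2}}}{8}$. The boundary term vanishes and
$$\int_{-\infty}^{\infty} t \sin(b t)\, e^{- 4 t^{2}}\, dt = \frac{b}{8} \int_{-\infty}^{\infty} \cos(b t)\, e^{- 4 t^{2}}\, dt,$$
so $I'(b) = - \frac{b}{8}\, I(b)$.

This is a separable first-order ODE; solving with the initial condition $I(0) = \int_{-\infty}^{\infty} - 4 e^{- 4 t^{2}}\,dt = - 2 \sqrt{\pi}$ gives
$$I(b) = - 2 \sqrt{\pi} e^{- \frac{b^{2}}{16}}.$$

Setting $b = \frac{3}{4}$:
$$I = - \frac{2 \sqrt{\pi}}{e^{\frac{9}{256}}}.$$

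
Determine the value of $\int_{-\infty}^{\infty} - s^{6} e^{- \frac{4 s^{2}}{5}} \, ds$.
$- \frac{1875 \sqrt{5} \sqrt{\pi}}{1024}$

Begin with the known integral
$$J(a) = \int_{-\infty}^{\infty} - e^{- a s^{2}} \, ds = - \frac{\sqrt{\pi}}{\sqrt{a}}.$$

Differentiating under the integral sign brings down a factor of $(-s^2)$:
$$\frac{dJ}{da} = \int_{-\infty}^{\infty} s^{2} e^{- a s^{2}} \, ds = \frac{\sqrt{\pi}}{2 a^{\frac{3}{2}}}.$$

Repeating $3$ times in total — each differentiation brings down another $(-s^2)$ — gives
$$\frac{d^{3}J}{da^{3}} = \int_{-\infty}^{\infty} s^{6} e^{- a s^{2}} \, ds = \frac{15 \sqrt{\pi}}{8 a^{\frac{7}{2}}},$$
and the integrand here is $(-1)^{3}$ times the target integrand, so $I = (-1)^{3}\,\frac{d^{3}J}{da^{3}} = - \frac{15 \sqrt{\pi}}{8 a^{\frac{7}{2}}}$.

Setting $a = \frac{4}{5}$:
$$I = - \frac{1875 \sqrt{5} \sqrt{\pi}}{1024}.$$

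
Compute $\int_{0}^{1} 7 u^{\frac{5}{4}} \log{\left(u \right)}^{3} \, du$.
$- \frac{3584}{2187}$

Begin with the known integral
$$J(a) = \int_{0}^{1} 7 u^{a} \, du = \frac{7}{a + 1}.$$

Differentiating under the integral sign brings down a factor of $\ln u$:
$$\frac{dJ}{da} = \int_{0}^{1} 7 u^{a} \log{\left(u \right)} \, du = - \frac{7}{\left(a + 1\right)^{2}}.$$

Repeating $3$ times in total — each differentiation brings down another $\ln u$ — gives
$$\frac{d^{3}J}{da^{3}} = \int_{0}^{1} 7 u^{a} \log{\left(u \right)}^{3} \, du = - \frac{42}{\left(a + 1\right)^{4}},$$
and the integrand here is exactly the target integrand, so $I = - \frac{42}{\left(a + 1\right)^{4}}$.

Setting $a = \frac{5}{4}$:
$$I = - \frac{3584}{2187}.$$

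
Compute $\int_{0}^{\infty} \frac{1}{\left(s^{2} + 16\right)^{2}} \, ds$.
$\frac{\pi}{256}$

Begin with the known result
$$J(a) = \int_{0}^{\infty} \frac{1}{a^{2} + s^{2}} \, ds = \frac{\pi}{2 a}.$$

Differentiating under the integral sign with respect to $a$,
$$\frac{dJ}{da} = \int_{0}^{\infty} - \frac{2 a}{\left(a^{2} + s^{2}\right)^{2}} \, ds = - \frac{\pi}{2 a^{2}},$$
so $\int_{0}^{\infty} \frac{1}{\left(a^{2} + s^{2}\right)^{2}} \, ds = \frac{\pi}{4 a^{3}}$.

Setting $a = 4$:
$$I = \frac{\pi}{256}.$$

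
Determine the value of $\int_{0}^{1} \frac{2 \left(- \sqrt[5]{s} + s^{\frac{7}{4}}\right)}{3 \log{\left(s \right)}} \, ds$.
$\log{\left(\frac{\sqrt[3]{3} \cdot 55^{\frac{2}{3}}}{12} \right)}$

Replace the exponent $\frac{7}{4}$ by a parameter $a$: let $I(a) = \int_{0}^{1} \frac{2 \left(- \sqrt[5]{s} + s^{a}\right)}{3 \log{\left(s \right)}} \, ds$.

Since $\dfrac{\partial}{\partial a}\,s^{a} = s^{a} \ln s$, the $\ln s$ in the denominator cancels and
$$\frac{dI}{da} = \int_{0}^{1} \frac{2}{3} s^{a} \, ds = \frac{2}{3} \left[\frac{s^{a+1}}{a+1}\right]_0^1 = \frac{2}{3 \left(a + 1\right)}.$$

Integrating with respect to $a$ gives $I(a) = \log{\left(\frac{5^{\frac{2}{3}} \sqrt[3]{6} \left(a + 1\right)^{\frac{2}{3}}}{6} \right)} + C$.

At $a = \frac{1}{5}$ the integrand is identically $0$, so $I(\frac{1}{5}) = 0$. The closed form gives $0$, hence $C = 0$.

Setting $a = \frac{7}{4}$:
$$I = \log{\left(\frac{\sqrt[3]{3} \cdot 55^{\frac{2}{3}}}{12} \right)}.$$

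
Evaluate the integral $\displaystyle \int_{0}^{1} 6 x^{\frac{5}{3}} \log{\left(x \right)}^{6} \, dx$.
$\frac{295245}{65536}$

Begin with the known integral
$$J(a) = \int_{0}^{1} 6 x^{a} \, dx = \frac{6}{a + 1}.$$

Differentiating under the integral sign brings down a factor of $\ln x$:
$$\frac{dJ}{da} = \int_{0}^{1} 6 x^{a} \log{\left(x \right)} \, dx = - \frac{6}{\left(a + 1\right)^{2}}.$$

Repeating $6$ times in total — each differentiation brings down another $\ln x$ — gives
$$\frac{d^{6}J}{da^{6}} = \int_{0}^{1} 6 x^{a} \log{\left(x \right)}^{6} \, dx = \frac{4320}{\left(a + 1\right)^{7}},$$
and the integrand here is exactly the target integrand, so $I = \frac{4320}{\left(a + 1\right)^{7}}$.

Setting $a = \frac{5}{3}$:
$$I = \frac{295245}{65536}.$$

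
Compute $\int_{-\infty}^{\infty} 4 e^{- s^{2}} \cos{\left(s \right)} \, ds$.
$\frac{4 \sqrt{\pi}}{e^{\frac{1}{4}}}$

Treat the cosine frequency as a parameter and define $I(b) = \int_{-\infty}^{\infty} 4 e^{- s^{2}} \cos{\left(b s \right)} \, ds$.

Differentiating under the integral sign,
$$I'(b) = \int_{-\infty}^{\infty} - 4 s e^{- s^{2}} \sin{\left(b s \right)} \, ds.$$

Integrate $\int_{-\infty}^{\infty} s \sin(b s)\, e^{- s^{2}}\, ds$ by parts with $u = \sin(b s)$ and $dv = s\, e^{- s^{2}}\, ds$, giving $v = - \frac{e^{- s^{2}}}{2}$. The boundary term vanishes and
$$\int_{-\infty}^{\infty} s \sin(b s)\, e^{- s^{2}}\, ds = \frac{b}{2} \int_{-\infty}^{\infty} \cos(b s)\, e^{- s^{2}}\, ds,$$
so $I'(b) = - \frac{b}{2}\, I(b)$.

This is a separable first-order ODE; solving with the initial condition $I(0) = \int_{-\infty}^{\infty} 4 e^{- s^{2}}\,ds = 4 \sqrt{\pi}$ gives
$$I(b) = 4 \sqrt{\pi} e^{- \frac{b^{2}}{4}}.$$

Setting $b = 1$:
$$I = \frac{4 \sqrt{\pi}}{e^{\frac{1}{4}}}.$$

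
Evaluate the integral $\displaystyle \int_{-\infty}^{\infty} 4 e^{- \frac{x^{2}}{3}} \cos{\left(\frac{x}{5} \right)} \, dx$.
$\frac{4 \sqrt{3} \sqrt{\pi}}{e^{\frac{3}{100}}}$

Treat the cosine frequency as a parameter and define $I(b) = \int_{-\infty}^{\infty} 4 e^{- \frac{x^{2}}{3}} \cos{\left(b x \right)} \, dx$.

Differentiating under the integral sign,
$$I'(b) = \int_{-\infty}^{\infty} - 4 x e^{- \frac{x^{2}}{3}} \sin{\left(b x \right)} \, dx.$$

Integrate $\int_{-\infty}^{\infty} x \sin(b x)\, e^{- \frac{x^{2}}{3}}\, dx$ by parts with $u = \sin(b x)$ and $dv = x\, e^{- \frac{x^{2}}{3}}\, dx$, giving $v = - \frac{3 e^{- \frac{x^{2}}{3}}}{2}$. The boundary term vanishes and
$$\int_{-\infty}^{\infty} x \sin(b x)\, e^{- \frac{x^{2}}{3}}\, dx = \frac{3 b}{2} \int_{-\infty}^{\infty} \cos(b x)\, e^{- \frac{x^{2}}{3}}\, dx,$$
so $I'(b) = - \frac{3 b}{2}\, I(b)$.

This is a separable first-order ODE; solving with the initial condition $I(0) = \int_{-\infty}^{\infty} 4 e^{- \frac{x^{2}}{3}}\,dx = 4 \sqrt{3} \sqrt{\pi}$ gives
$$I(b) = 4 \sqrt{3} \sqrt{\pi} e^{- \frac{3 b^{2}}{4}}.$$

Setting $b = \frac{1}{5}$:
$$I = \frac{4 \sqrt{3} \sqrt{\pi}}{e^{\frac{3}{100}}}.$$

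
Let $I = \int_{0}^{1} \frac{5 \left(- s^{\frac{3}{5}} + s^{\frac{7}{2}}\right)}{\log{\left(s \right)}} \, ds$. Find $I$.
$- \log{\left(\frac{1048576}{184528125} \right)}$

Introduce a parameter $a$ in the exponent: let $I(a) = \int_{0}^{1} \frac{5 \left(s^{\frac{7}{2}} - s^{a}\right)}{\log{\left(s \right)}} \, ds$.

Since $\dfrac{\partial}{\partial a}\,s^{a} = s^{a} \ln s$, the $\ln s$ in the denominator cancels and
$$\frac{dI}{da} = \int_{0}^{1} -5 s^{a} \, ds = -5 \left[\frac{s^{a+1}}{a+1}\right]_0^1 = - \frac{5}{a + 1}.$$

Integrating with respect to $a$ gives $I(a) = - \log{\left(\frac{32 \left(a + 1\right)^{5}}{59049} \right)} + C$.

At $a = \frac{7}{2}$ the integrand is identically $0$, so $I(\frac{7}{2}) = 0$. The closed form gives $0$, hence $C = 0$.

Setting $a = \frac{3}{5}$:
$$I = - \log{\left(\frac{1048576}{184528125} \right)}.$$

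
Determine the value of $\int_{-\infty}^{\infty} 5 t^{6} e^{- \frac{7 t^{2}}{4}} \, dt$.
$\frac{1200 \sqrt{7} \sqrt{\pi}}{2401}$

Consider the simpler parametrised integral
$$J(a) = \int_{-\infty}^{\infty} 5 e^{- a t^{2}} \, dt = \frac{5 \sqrt{\pi}}{\sqrt{a}}.$$

Differentiating under the integral sign brings down a factor of $(-t^2)$:
$$\frac{dJ}{da} = \int_{-\infty}^{\infty} - 5 t^{2} e^{- a t^{2}} \, dt = - \frac{5 \sqrt{\pi}}{2 a^{\frac{3}{2}}}.$$

Repeating $3$ times in total — each differentiation brings down another $(-t^2)$ — gives
$$\frac{d^{3}J}{da^{3}} = \int_{-\infty}^{\infty} - 5 t^{6} e^{- a t^{2}} \, dt = - \frac{75 \sqrt{\pi}}{8 a^{\frac{7}{2}}},$$
and the integrand here is $(-1)^{3}$ times the target integrand, so $I = (-1)^{3}\,\frac{d^{3}J}{da^{3}} = \frac{75 \sqrt{\pi}}{8 a^{\frac{7}{2}}}$.

Setting $a = \frac{7}{4}$:
$$I = \frac{1200 \sqrt{7} \sqrt{\pi}}{2401}.$$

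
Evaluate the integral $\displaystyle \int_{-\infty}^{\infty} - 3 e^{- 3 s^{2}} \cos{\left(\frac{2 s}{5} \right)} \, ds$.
$- \frac{\sqrt{3} \sqrt{\pi}}{e^{\frac{1}{75}}}$

Treat the cosine frequency as a parameter and define $I(b) = \int_{-\infty}^{\infty} - 3 e^{- 3 s^{2}} \cos{\left(b s \right)} \, ds$.

Differentiating under the integral sign,
$$I'(b) = \int_{-\infty}^{\infty} 3 s e^{- 3 s^{2}} \sin{\left(b s \right)} \, ds.$$

Integrate $\int_{-\infty}^{\infty} s \sin(b s)\, e^{- 3 s^{2}}\, ds$ by parts with $u = \sin(b s)$ and $dv = s\, e^{- 3 s^{2}}\, ds$, giving $v = - \frac{e^{- 3 s^{2}}}{6}$. The boundary term vanishes and
$$\int_{-\infty}^{\infty} s \sin(b s)\, e^{- 3 s^{2}}\, ds = \frac{b}{6} \int_{-\infty}^{\infty} \cos(b s)\, e^{- 3 s^{2}}\, ds,$$
so $I'(b) = - \frac{b}{6}\, I(b)$.

This is a separable first-order ODE; solving with the initial condition $I(0) = \int_{-\infty}^{\infty} - 3 e^{- 3 s^{2}}\,ds = - \sqrt{3} \sqrt{\pi}$ gives
$$I(b) = - \sqrt{3} \sqrt{\pi} e^{- \frac{b^{2}}{12}}.$$

Setting $b = \frac{2}{5}$:
$$I = - \frac{\sqrt{3} \sqrt{\pi}}{e^{\frac{1}{75}}}.$$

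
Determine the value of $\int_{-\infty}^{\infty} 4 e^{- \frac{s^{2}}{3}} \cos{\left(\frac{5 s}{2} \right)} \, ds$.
$\frac{4 \sqrt{3} \sqrt{\pi}}{e^{\frac{75}{16}}}$

Let $b$ denote the cosine frequency and define $I(b) = \int_{-\infty}^{\infty} 4 e^{- \frac{s^{2}}{3}} \cos{\left(b s \right)} \, ds$.

Differentiating under the integral sign,
$$I'(b) = \int_{-\infty}^{\infty} - 4 s e^{- \frac{s^{2}}{3}} \sin{\left(b s \right)} \, ds.$$

Integrate $\int_{-\infty}^{\infty} s \sin(b s)\, e^{- \frac{s^{2}}{3}}\, ds$ by parts with $u = \sin(b s)$ and $dv = s\, e^{- \frac{s^{2}}{3}}\, ds$, giving $v = - \frac{3 e^{- \frac{s^{2}}{3}}}{2}$. The boundary term vanishes and
$$\int_{-\infty}^{\infty} s \sin(b s)\, e^{- \frac{s^{2}}{3}}\, ds = \frac{3 b}{2} \int_{-\infty}^{\infty} \cos(b s)\, e^{- \frac{s^{2}}{3}}\, ds,$$
so $I'(b) = - \frac{3 b}{2}\, I(b)$.

This is a separable first-order ODE; solving with the initial condition $I(0) = \int_{-\infty}^{\infty} 4 e^{- \frac{s^{2}}{3}}\,ds = 4 \sqrt{3} \sqrt{\pi}$ gives
$$I(b) = 4 \sqrt{3} \sqrt{\pi} e^{- \frac{3 b^{2}}{4}}.$$

Setting $b = \frac{5}{2}$:
$$I = \frac{4 \sqrt{3} \sqrt{\pi}}{e^{\frac{75}{16}}}.$$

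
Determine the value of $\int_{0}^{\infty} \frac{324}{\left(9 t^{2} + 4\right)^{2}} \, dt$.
$\frac{27 \pi}{8}$

Begin with the known result
$$J(a) = \int_{0}^{\infty} \frac{4}{a^{2} + t^{2}} \, dt = \frac{2 \pi}{a}.$$

Differentiating under the integral sign with respect to $a$,
$$\frac{dJ}{da} = \int_{0}^{\infty} - \frac{8 a}{\left(a^{2} + t^{2}\right)^{2}} \, dt = - \frac{2 \pi}{a^{2}},$$
so $\int_{0}^{\infty} \frac{4}{\left(a^{2} + t^{2}\right)^{2}} \, dt = \frac{\pi}{a^{3}}$.

Setting $a = \frac{2}{3}$:
$$I = \frac{27 \pi}{8}.$$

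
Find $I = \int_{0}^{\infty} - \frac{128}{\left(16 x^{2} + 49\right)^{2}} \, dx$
$- \frac{8 \pi}{343}$

Start from the standard arctangent integral
$$J(a) = \int_{0}^{\infty} - \frac{1}{2 \left(a^{2} + x^{2}\right)} \, dx = - \frac{\pi}{4 a}.$$

Differentiating under the integral sign with respect to $a$,
$$\frac{dJ}{da} = \int_{0}^{\infty} \frac{a}{\left(a^{2} + x^{2}\right)^{2}} \, dx = \frac{\pi}{4 a^{2}},$$
so $\int_{0}^{\infty} - \frac{1}{2 \left(a^{2} + x^{2}\right)^{2}} \, dx = - \frac{\pi}{8 a^{3}}$.

Setting $a = \frac{7}{4}$:
$$I = - \frac{8 \pi}{343}.$$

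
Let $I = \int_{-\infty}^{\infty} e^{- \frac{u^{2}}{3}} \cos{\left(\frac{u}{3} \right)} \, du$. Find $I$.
$\frac{\sqrt{3} \sqrt{\pi}}{e^{\frac{1}{12}}}$

Define $I(b) = \int_{-\infty}^{\infty} e^{- \frac{u^{2}}{3}} \cos{\left(b u \right)} \, du$.

Differentiating under the integral sign,
$$I'(b) = \int_{-\infty}^{\infty} - u e^{- \frac{u^{2}}{3}} \sin{\left(b u \right)} \, du.$$

Integrate $\int_{-\infty}^{\infty} u \sin(b u)\, e^{- \frac{u^{2}}{3}}\, du$ by parts with $w = \sin(b u)$ and $dv = u\, e^{- \frac{u^{2}}{3}}\, du$, giving $v = - \frac{3 e^{- \frac{u^{2}}{3}}}{2}$. The boundary term vanishes and
$$\int_{-\infty}^{\infty} u \sin(b u)\, e^{- \frac{u^{2}}{3}}\, du = \frac{3 b}{2} \int_{-\infty}^{\infty} \cos(b u)\, e^{- \frac{u^{2}}{3}}\, du,$$
so $I'(b) = - \frac{3 b}{2}\, I(b)$.

This is a separable first-order ODE; solving with the initial condition $I(0) = \int_{-\infty}^{\infty} e^{- \frac{u^{2}}{3}}\,du = \sqrt{3} \sqrt{\pi}$ gives
$$I(b) = \sqrt{3} \sqrt{\pi} e^{- \frac{3 b^{2}}{4}}.$$

Setting $b = \frac{1}{3}$:
$$I = \frac{\sqrt{3} \sqrt{\pi}}{e^{\frac{1}{12}}}.$$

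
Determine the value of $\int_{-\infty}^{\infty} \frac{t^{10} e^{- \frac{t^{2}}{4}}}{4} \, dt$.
$15120 \sqrt{\pi}$

Start from the elementary integral
$$J(a) = \int_{-\infty}^{\infty} \frac{e^{- a t^{2}}}{4} \, dt = \frac{\sqrt{\pi}}{4 \sqrt{a}}.$$

Differentiating under the integral sign brings down a factor of $(-t^2)$:
$$\frac{dJ}{da} = \int_{-\infty}^{\infty} - \frac{t^{2} e^{- a t^{2}}}{4} \, dt = - \frac{\sqrt{\pi}}{8 a^{\frac{3}{2}}}.$$

Repeating $5$ times in total — each differentiation brings down another $(-t^2)$ — gives
$$\frac{d^{5}J}{da^{5}} = \int_{-\infty}^{\infty} - \frac{t^{10} e^{- a t^{2}}}{4} \, dt = - \frac{945 \sqrt{\pi}}{128 a^{\frac{11}{2}}},$$
and the integrand here is $(-1)^{5}$ times the target integrand, so $I = (-1)^{5}\,\frac{d^{5}J}{da^{5}} = \frac{945 \sqrt{\pi}}{128 a^{\frac{11}{2}}}$.

Setting $a = \frac{1}{4}$:
$$I = 15120 \sqrt{\pi}.$$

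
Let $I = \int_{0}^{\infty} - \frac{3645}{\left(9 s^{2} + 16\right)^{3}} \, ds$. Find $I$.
$- \frac{3645 \pi}{16384}$

Recall the elementary integral
$$J(a) = \int_{0}^{\infty} - \frac{5}{a^{2} + s^{2}} \, ds = - \frac{5 \pi}{2 a}.$$

Differentiating under the integral sign with respect to $a$,
$$\frac{dJ}{da} = \int_{0}^{\infty} \frac{10 a}{\left(a^{2} + s^{2}\right)^{2}} \, ds = \frac{5 \pi}{2 a^{2}},$$
so $\int_{0}^{\infty} - \frac{5}{\left(a^{2} + s^{2}\right)^{2}} \, ds = - \frac{5 \pi}{4 a^{3}}$.

Repeating — each differentiation of $1/(s^2+a^2)^j$ produces $-2ja/(s^2+a^2)^{j+1}$ — and dividing through by $-2ja$ at each step yields, after $2$ differentiations in total,
$$\int_{0}^{\infty} - \frac{5}{\left(a^{2} + s^{2}\right)^{3}} \, ds = - \frac{15 \pi}{16 a^{5}}.$$

Setting $a = \frac{4}{3}$:
$$I = - \frac{3645 \pi}{16384}.$$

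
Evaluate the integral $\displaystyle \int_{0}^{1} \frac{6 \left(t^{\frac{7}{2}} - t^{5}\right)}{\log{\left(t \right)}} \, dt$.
$- \log{\left(\frac{4096}{729} \right)}$

Consider the one-parameter family: let $I(a) = \int_{0}^{1} \frac{6 \left(t^{\frac{7}{2}} - t^{a}\right)}{\log{\left(t \right)}} \, dt$.

Since $\dfrac{\partial}{\partial a}\,t^{a} = t^{a} \ln t$, the $\ln t$ in the denominator cancels and
$$\frac{dI}{da} = \int_{0}^{1} -6 t^{a} \, dt = -6 \left[\frac{t^{a+1}}{a+1}\right]_0^1 = - \frac{6}{a + 1}.$$

Integrating with respect to $a$ gives $I(a) = - \log{\left(\frac{64 \left(a + 1\right)^{6}}{531441} \right)} + C$.

At $a = \frac{7}{2}$ the integrand is identically $0$, so $I(\frac{7}{2}) = 0$. The closed form gives $0$, hence $C = 0$.

Setting $a = 5$:
$$I = - \log{\left(\frac{4096}{729} \right)}.$$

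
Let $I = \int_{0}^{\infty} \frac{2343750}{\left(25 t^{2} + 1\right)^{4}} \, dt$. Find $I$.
$\frac{1171875 \pi}{16}$

Recall the elementary integral
$$J(a) = \int_{0}^{\infty} \frac{6}{a^{2} + t^{2}} \, dt = \frac{3 \pi}{a}.$$

Differentiating under the integral sign with respect to $a$,
$$\frac{dJ}{da} = \int_{0}^{\infty} - \frac{12 a}{\left(a^{2} + t^{2}\right)^{2}} \, dt = - \frac{3 \pi}{a^{2}},$$
so $\int_{0}^{\infty} \frac{6}{\left(a^{2} + t^{2}\right)^{2}} \, dt = \frac{3 \pi}{2 a^{3}}$.

Repeating — each differentiation of $1/(t^2+a^2)^j$ produces $-2ja/(t^2+a^2)^{j+1}$ — and dividing through by $-2ja$ at each step yields, after $3$ differentiations in total,
$$\int_{0}^{\infty} \frac{6}{\left(a^{2} + t^{2}\right)^{4}} \, dt = \frac{15 \pi}{16 a^{7}}.$$

Setting $a = \frac{1}{5}$:
$$I = \frac{1171875 \pi}{16}.$$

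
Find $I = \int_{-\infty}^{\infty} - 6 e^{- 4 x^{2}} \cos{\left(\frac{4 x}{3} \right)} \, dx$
$- \frac{3 \sqrt{\pi}}{e^{\frac{1}{9}}}$

Let $b$ denote the cosine frequency and define $I(b) = \int_{-\infty}^{\infty} - 6 e^{- 4 x^{2}} \cos{\left(b x \right)} \, dx$.

Differentiating under the integral sign,
$$I'(b) = \int_{-\infty}^{\infty} 6 x e^{- 4 x^{2}} \sin{\left(b x \right)} \, dx.$$

Integrate $\int_{-\infty}^{\infty} x \sin(b x)\, e^{- 4 x^{2}}\, dx$ by parts with $u = \sin(b x)$ and $dv = x\, e^{- 4 x^{2}}\, dx$, giving $v = - \frac{e^{- 4 x^{2}}}{8}$. The boundary term vanishes and
$$\int_{-\infty}^{\infty} x \sin(b x)\, e^{- 4 x^{2}}\, dx = \frac{b}{8} \int_{-\infty}^{\infty} \cos(b x)\, e^{- 4 x^{2}}\, dx,$$
so $I'(b) = - \frac{b}{8}\, I(b)$.

This is a separable first-order ODE; solving with the initial condition $I(0) = \int_{-\infty}^{\infty} - 6 e^{- 4 x^{2}}\,dx = - 3 \sqrt{\pi}$ gives
$$I(b) = - 3 \sqrt{\pi} e^{- \frac{b^{2}}{16}}.$$

Setting $b = \frac{4}{3}$:
$$I = - \frac{3 \sqrt{\pi}}{e^{\frac{1}{9}}}.$$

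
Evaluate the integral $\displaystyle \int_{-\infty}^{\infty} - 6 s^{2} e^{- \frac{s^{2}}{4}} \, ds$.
$- 24 \sqrt{\pi}$

Consider the simpler parametrised integral
$$J(a) = \int_{-\infty}^{\infty} - 6 e^{- a s^{2}} \, ds = - \frac{6 \sqrt{\pi}}{\sqrt{a}}.$$

Differentiating under the integral sign brings down a factor of $(-s^2)$:
$$\frac{dJ}{da} = \int_{-\infty}^{\infty} 6 s^{2} e^{- a s^{2}} \, ds = \frac{3 \sqrt{\pi}}{a^{\frac{3}{2}}}.$$

The integral on the left is $-I$, so $I = - \frac{3 \sqrt{\pi}}{a^{\frac{3}{2}}}$.

Setting $a = \frac{1}{4}$:
$$I = - 24 \sqrt{\pi}.$$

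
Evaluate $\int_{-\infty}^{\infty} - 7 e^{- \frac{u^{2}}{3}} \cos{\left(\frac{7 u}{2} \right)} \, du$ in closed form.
$- \frac{7 \sqrt{3} \sqrt{\pi}}{e^{\frac{147}{16}}}$

Define $I(b) = \int_{-\infty}^{\infty} - 7 e^{- \frac{u^{2}}{3}} \cos{\left(b u \right)} \, du$.

Differentiating under the integral sign,
$$I'(b) = \int_{-\infty}^{\infty} 7 u e^{- \frac{u^{2}}{3}} \sin{\left(b u \right)} \, du.$$

Integrate $\int_{-\infty}^{\infty} u \sin(b u)\, e^{- \frac{u^{2}}{3}}\, du$ by parts with $w = \sin(b u)$ and $dv = u\, e^{- \frac{u^{2}}{3}}\, du$, giving $v = - \frac{3 e^{- \frac{u^{2}}{3}}}{2}$. The boundary term vanishes and
$$\int_{-\infty}^{\infty} u \sin(b u)\, e^{- \frac{u^{2}}{3}}\, du = \frac{3 b}{2} \int_{-\infty}^{\infty} \cos(b u)\, e^{- \frac{u^{2}}{3}}\, du,$$
so $I'(b) = - \frac{3 b}{2}\, I(b)$.

This is a separable first-order ODE; solving with the initial condition $I(0) = \int_{-\infty}^{\infty} - 7 e^{- \frac{u^{2}}{3}}\,du = - 7 \sqrt{3} \sqrt{\pi}$ gives
$$I(b) = - 7 \sqrt{3} \sqrt{\pi} e^{- \frac{3 b^{2}}{4}}.$$

Setting $b = \frac{7}{2}$:
$$I = - \frac{7 \sqrt{3} \sqrt{\pi}}{e^{\frac{147}{16}}}.$$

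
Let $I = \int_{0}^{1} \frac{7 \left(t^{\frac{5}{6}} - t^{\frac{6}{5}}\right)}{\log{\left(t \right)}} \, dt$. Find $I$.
$\log{\left(\frac{78125}{279936} \right)}$

Introduce a parameter $a$ in the exponent: let $I(a) = \int_{0}^{1} \frac{7 \left(- t^{\frac{6}{5}} + t^{a}\right)}{\log{\left(t \right)}} \, dt$.

Since $\dfrac{\partial}{\partial a}\,t^{a} = t^{a} \ln t$, the $\ln t$ in the denominator cancels and
$$\frac{dI}{da} = \int_{0}^{1} 7 t^{a} \, dt = 7 \left[\frac{t^{a+1}}{a+1}\right]_0^1 = \frac{7}{a + 1}.$$

Integrating with respect to $a$ gives $I(a) = \log{\left(\frac{78125 \left(a + 1\right)^{7}}{19487171} \right)} + C$.

At $a = \frac{6}{5}$ the integrand is identically $0$, so $I(\frac{6}{5}) = 0$. The closed form gives $0$, hence $C = 0$.

Setting $a = \frac{5}{6}$:
$$I = \log{\left(\frac{78125}{279936} \right)}.$$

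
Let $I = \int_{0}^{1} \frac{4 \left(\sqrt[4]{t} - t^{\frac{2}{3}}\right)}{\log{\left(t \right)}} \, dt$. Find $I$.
$\log{\left(\frac{81}{256} \right)}$

Replace the exponent $\frac{1}{4}$ by a parameter $a$: let $I(a) = \int_{0}^{1} \frac{4 \left(- t^{\frac{2}{3}} + t^{a}\right)}{\log{\left(t \right)}} \, dt$.

Since $\dfrac{\partial}{\partial a}\,t^{a} = t^{a} \ln t$, the $\ln t$ in the denominator cancels and
$$\frac{dI}{da} = \int_{0}^{1} 4 t^{a} \, dt = 4 \left[\frac{t^{a+1}}{a+1}\right]_0^1 = \frac{4}{a + 1}.$$

Integrating with respect to $a$ gives $I(a) = \log{\left(\frac{81 \left(a + 1\right)^{4}}{625} \right)} + C$.

At $a = \frac{2}{3}$ the integrand is identically $0$, so $I(\frac{2}{3}) = 0$. The closed form gives $0$, hence $C = 0$.

Setting $a = \frac{1}{4}$:
$$I = \log{\left(\frac{81}{256} \right)}.$$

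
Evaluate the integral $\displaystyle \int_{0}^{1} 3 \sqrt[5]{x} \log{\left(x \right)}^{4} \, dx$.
$\frac{3125}{108}$

Start from the elementary integral
$$J(a) = \int_{0}^{1} 3 x^{a} \, dx = \frac{3}{a + 1}.$$

Differentiating under the integral sign brings down a factor of $\ln x$:
$$\frac{dJ}{da} = \int_{0}^{1} 3 x^{a} \log{\left(x \right)} \, dx = - \frac{3}{\left(a + 1\right)^{2}}.$$

Repeating $4$ times in total — each differentiation brings down another $\ln x$ — gives
$$\frac{d^{4}J}{da^{4}} = \int_{0}^{1} 3 x^{a} \log{\left(x \right)}^{4} \, dx = \frac{72}{\left(a + 1\right)^{5}},$$
and the integrand here is exactly the target integrand, so $I = \frac{72}{\left(a + 1\right)^{5}}$.

Setting $a = \frac{1}{5}$:
$$I = \frac{3125}{108}.$$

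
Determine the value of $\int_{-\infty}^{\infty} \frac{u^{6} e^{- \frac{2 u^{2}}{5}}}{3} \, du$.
$\frac{625 \sqrt{10} \sqrt{\pi}}{128}$

Start from the elementary integral
$$J(a) = \int_{-\infty}^{\infty} \frac{e^{- a u^{2}}}{3} \, du = \frac{\sqrt{\pi}}{3 \sqrt{a}}.$$

Differentiating under the integral sign brings down a factor of $(-u^2)$:
$$\frac{dJ}{da} = \int_{-\infty}^{\infty} - \frac{u^{2} e^{- a u^{2}}}{3} \, du = - \frac{\sqrt{\pi}}{6 a^{\frac{3}{2}}}.$$

Repeating $3$ times in total — each differentiation brings down another $(-u^2)$ — gives
$$\frac{d^{3}J}{da^{3}} = \int_{-\infty}^{\infty} - \frac{u^{6} e^{- a u^{2}}}{3} \, du = - \frac{5 \sqrt{\pi}}{8 a^{\frac{7}{2}}},$$
and the integrand here is $(-1)^{3}$ times the target integrand, so $I = (-1)^{3}\,\frac{d^{3}J}{da^{3}} = \frac{5 \sqrt{\pi}}{8 a^{\frac{7}{2}}}$.

Setting $a = \frac{2}{5}$:
$$I = \frac{625 \sqrt{10} \sqrt{\pi}}{128}.$$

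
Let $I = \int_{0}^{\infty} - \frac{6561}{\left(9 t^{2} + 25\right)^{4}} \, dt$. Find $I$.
$- \frac{2187 \pi}{500000}$

Start from the standard arctangent integral
$$J(a) = \int_{0}^{\infty} - \frac{1}{a^{2} + t^{2}} \, dt = - \frac{\pi}{2 a}.$$

Differentiating under the integral sign with respect to $a$,
$$\frac{dJ}{da} = \int_{0}^{\infty} \frac{2 a}{\left(a^{2} + t^{2}\right)^{2}} \, dt = \frac{\pi}{2 a^{2}},$$
so $\int_{0}^{\infty} - \frac{1}{\left(a^{2} + t^{2}\right)^{2}} \, dt = - \frac{\pi}{4 a^{3}}$.

Repeating — each differentiation of $1/(t^2+a^2)^j$ produces $-2ja/(t^2+a^2)^{j+1}$ — and dividing through by $-2ja$ at each step yields, after $3$ differentiations in total,
$$\int_{0}^{\infty} - \frac{1}{\left(a^{2} + t^{2}\right)^{4}} \, dt = - \frac{5 \pi}{32 a^{7}}.$$

Setting $a = \frac{5}{3}$:
$$I = - \frac{2187 \pi}{500000}.$$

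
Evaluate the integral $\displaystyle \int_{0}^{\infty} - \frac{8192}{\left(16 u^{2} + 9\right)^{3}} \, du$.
$- \frac{128 \pi}{81}$

Recall the elementary integral
$$J(a) = \int_{0}^{\infty} - \frac{2}{a^{2} + u^{2}} \, du = - \frac{\pi}{a}.$$

Differentiating under the integral sign with respect to $a$,
$$\frac{dJ}{da} = \int_{0}^{\infty} \frac{4 a}{\left(a^{2} + u^{2}\right)^{2}} \, du = \frac{\pi}{a^{2}},$$
so $\int_{0}^{\infty} - \frac{2}{\left(a^{2} + u^{2}\right)^{2}} \, du = - \frac{\pi}{2 a^{3}}$.

Repeating — each differentiation of $1/(u^2+a^2)^j$ produces $-2ja/(u^2+a^2)^{j+1}$ — and dividing through by $-2ja$ at each step yields, after $2$ differentiations in total,
$$\int_{0}^{\infty} - \frac{2}{\left(a^{2} + u^{2}\right)^{3}} \, du = - \frac{3 \pi}{8 a^{5}}.$$

Setting $a = \frac{3}{4}$:
$$I = - \frac{128 \pi}{81}.$$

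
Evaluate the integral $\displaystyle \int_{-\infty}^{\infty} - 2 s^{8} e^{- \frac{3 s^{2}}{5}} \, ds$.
$- \frac{21875 \sqrt{15} \sqrt{\pi}}{648}$

Consider the simpler parametrised integral
$$J(a) = \int_{-\infty}^{\infty} - 2 e^{- a s^{2}} \, ds = - \frac{2 \sqrt{\pi}}{\sqrt{a}}.$$

Differentiating under the integral sign brings down a factor of $(-s^2)$:
$$\frac{dJ}{da} = \int_{-\infty}^{\infty} 2 s^{2} e^{- a s^{2}} \, ds = \frac{\sqrt{\pi}}{a^{\frac{3}{2}}}.$$

Repeating $4$ times in total — each differentiation brings down another $(-s^2)$ — gives
$$\frac{d^{4}J}{da^{4}} = \int_{-\infty}^{\infty} - 2 s^{8} e^{- a s^{2}} \, ds = - \frac{105 \sqrt{\pi}}{8 a^{\frac{9}{2}}},$$
and the integrand here is exactly the target integrand, so $I = - \frac{105 \sqrt{\pi}}{8 a^{\frac{9}{2}}}$.

Setting $a = \frac{3}{5}$:
$$I = - \frac{21875 \sqrt{15} \sqrt{\pi}}{648}.$$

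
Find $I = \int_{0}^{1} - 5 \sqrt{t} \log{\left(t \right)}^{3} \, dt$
$\frac{160}{27}$

Start from the elementary integral
$$J(a) = \int_{0}^{1} - 5 t^{a} \, dt = - \frac{5}{a + 1}.$$

Differentiating under the integral sign brings down a factor of $\ln t$:
$$\frac{dJ}{da} = \int_{0}^{1} - 5 t^{a} \log{\left(t \right)} \, dt = \frac{5}{\left(a + 1\right)^{2}}.$$

Repeating $3$ times in total — each differentiation brings down another $\ln t$ — gives
$$\frac{d^{3}J}{da^{3}} = \int_{0}^{1} - 5 t^{a} \log{\left(t \right)}^{3} \, dt = \frac{30}{\left(a + 1\right)^{4}},$$
and the integrand here is exactly the target integrand, so $I = \frac{30}{\left(a + 1\right)^{4}}$.

Setting $a = \frac{1}{2}$:
$$I = \frac{160}{27}.$$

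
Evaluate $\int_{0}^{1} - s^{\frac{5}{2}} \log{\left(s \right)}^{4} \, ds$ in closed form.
$- \frac{768}{16807}$

Begin with the known integral
$$J(a) = \int_{0}^{1} - s^{a} \, ds = - \frac{1}{a + 1}.$$

Differentiating under the integral sign brings down a factor of $\ln s$:
$$\frac{dJ}{da} = \int_{0}^{1} - s^{a} \log{\left(s \right)} \, ds = \frac{1}{\left(a + 1\right)^{2}}.$$

Repeating $4$ times in total — each differentiation brings down another $\ln s$ — gives
$$\frac{d^{4}J}{da^{4}} = \int_{0}^{1} - s^{a} \log{\left(s \right)}^{4} \, ds = - \frac{24}{\left(a + 1\right)^{5}},$$
and the integrand here is exactly the target integrand, so $I = - \frac{24}{\left(a + 1\right)^{5}}$.

Setting $a = \frac{5}{2}$:
$$I = - \frac{768}{16807}.$$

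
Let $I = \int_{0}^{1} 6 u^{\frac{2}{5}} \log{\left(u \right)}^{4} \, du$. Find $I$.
$\frac{450000}{16807}$

Begin with the known integral
$$J(a) = \int_{0}^{1} 6 u^{a} \, du = \frac{6}{a + 1}.$$

Differentiating under the integral sign brings down a factor of $\ln u$:
$$\frac{dJ}{da} = \int_{0}^{1} 6 u^{a} \log{\left(u \right)} \, du = - \frac{6}{\left(a + 1\right)^{2}}.$$

Repeating $4$ times in total — each differentiation brings down another $\ln u$ — gives
$$\frac{d^{4}J}{da^{4}} = \int_{0}^{1} 6 u^{a} \log{\left(u \right)}^{4} \, du = \frac{144}{\left(a + 1\right)^{5}},$$
and the integrand here is exactly the target integrand, so $I = \frac{144}{\left(a + 1\right)^{5}}$.

Setting $a = \frac{2}{5}$:
$$I = \frac{450000}{16807}.$$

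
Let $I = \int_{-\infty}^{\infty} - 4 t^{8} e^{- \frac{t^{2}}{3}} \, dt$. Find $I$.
$- \frac{8505 \sqrt{3} \sqrt{\pi}}{4}$

Start from the elementary integral
$$J(a) = \int_{-\infty}^{\infty} - 4 e^{- a t^{2}} \, dt = - \frac{4 \sqrt{\pi}}{\sqrt{a}}.$$

Differentiating under the integral sign brings down a factor of $(-t^2)$:
$$\frac{dJ}{da} = \int_{-\infty}^{\infty} 4 t^{2} e^{- a t^{2}} \, dt = \frac{2 \sqrt{\pi}}{a^{\frac{3}{2}}}.$$

Repeating $4$ times in total — each differentiation brings down another $(-t^2)$ — gives
$$\frac{d^{4}J}{da^{4}} = \int_{-\infty}^{\infty} - 4 t^{8} e^{- a t^{2}} \, dt = - \frac{105 \sqrt{\pi}}{4 a^{\frac{9}{2}}},$$
and the integrand here is exactly the target integrand, so $I = - \frac{105 \sqrt{\pi}}{4 a^{\frac{9}{2}}}$.

Setting $a = \frac{1}{3}$:
$$I = - \frac{8505 \sqrt{3} \sqrt{\pi}}{4}.$$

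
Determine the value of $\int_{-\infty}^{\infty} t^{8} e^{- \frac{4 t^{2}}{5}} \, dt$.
$\frac{65625 \sqrt{5} \sqrt{\pi}}{8192}$

Start from the elementary integral
$$J(a) = \int_{-\infty}^{\infty} e^{- a t^{2}} \, dt = \frac{\sqrt{\pi}}{\sqrt{a}}.$$

Differentiating under the integral sign brings down a factor of $(-t^2)$:
$$\frac{dJ}{da} = \int_{-\infty}^{\infty} - t^{2} e^{- a t^{2}} \, dt = - \frac{\sqrt{\pi}}{2 a^{\frac{3}{2}}}.$$

Repeating $4$ times in total — each differentiation brings down another $(-t^2)$ — gives
$$\frac{d^{4}J}{da^{4}} = \int_{-\infty}^{\infty} t^{8} e^{- a t^{2}} \, dt = \frac{105 \sqrt{\pi}}{16 a^{\frac{9}{2}}},$$
and the integrand here is exactly the target integrand, so $I = \frac{105 \sqrt{\pi}}{16 a^{\frac{9}{2}}}$.

Setting $a = \frac{4}{5}$:
$$I = \frac{65625 \sqrt{5} \sqrt{\pi}}{8192}.$$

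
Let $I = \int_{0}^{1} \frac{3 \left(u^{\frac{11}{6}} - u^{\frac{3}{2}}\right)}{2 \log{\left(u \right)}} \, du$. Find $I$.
$- \log{\left(\frac{15 \sqrt{255}}{289} \right)}$

Consider the one-parameter family: let $I(a) = \int_{0}^{1} \frac{3 \left(u^{\frac{11}{6}} - u^{a}\right)}{2 \log{\left(u \right)}} \, du$.

Since $\dfrac{\partial}{\partial a}\,u^{a} = u^{a} \ln u$, the $\ln u$ in the denominator cancels and
$$\frac{dI}{da} = \int_{0}^{1} - \frac{3}{2} u^{a} \, du = - \frac{3}{2} \left[\frac{u^{a+1}}{a+1}\right]_0^1 = - \frac{3}{2 a + 2}.$$

Integrating with respect to $a$ gives $I(a) = - \log{\left(\frac{6 \sqrt{102} \left(a + 1\right)^{\frac{3}{2}}}{289} \right)} + C$.

At $a = \frac{11}{6}$ the integrand is identically $0$, so $I(\frac{11}{6}) = 0$. The closed form gives $0$, hence $C = 0$.

Setting $a = \frac{3}{2}$:
$$I = - \log{\left(\frac{15 \sqrt{255}}{289} \right)}.$$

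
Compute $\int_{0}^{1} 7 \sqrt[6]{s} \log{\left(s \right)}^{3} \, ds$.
$- \frac{7776}{343}$

Consider the simpler parametrised integral
$$J(a) = \int_{0}^{1} 7 s^{a} \, ds = \frac{7}{a + 1}.$$

Differentiating under the integral sign brings down a factor of $\ln s$:
$$\frac{dJ}{da} = \int_{0}^{1} 7 s^{a} \log{\left(s \right)} \, ds = - \frac{7}{\left(a + 1\right)^{2}}.$$

Repeating $3$ times in total — each differentiation brings down another $\ln s$ — gives
$$\frac{d^{3}J}{da^{3}} = \int_{0}^{1} 7 s^{a} \log{\left(s \right)}^{3} \, ds = - \frac{42}{\left(a + 1\right)^{4}},$$
and the integrand here is exactly the target integrand, so $I = - \frac{42}{\left(a + 1\right)^{4}}$.

Setting $a = \frac{1}{6}$:
$$I = - \frac{7776}{343}.$$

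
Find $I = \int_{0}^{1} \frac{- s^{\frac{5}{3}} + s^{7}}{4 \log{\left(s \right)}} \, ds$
$\frac{\log{\left(3 \right)}}{4}$

Replace the exponent $\frac{5}{3}$ by a parameter $a$: let $I(a) = \int_{0}^{1} \frac{s^{7} - s^{a}}{4 \log{\left(s \right)}} \, ds$.

Since $\dfrac{\partial}{\partial a}\,s^{a} = s^{a} \ln s$, the $\ln s$ in the denominator cancels and
$$\frac{dI}{da} = \int_{0}^{1} - \frac{1}{4} s^{a} \, ds = - \frac{1}{4} \left[\frac{s^{a+1}}{a+1}\right]_0^1 = - \frac{1}{4 a + 4}.$$

Integrating with respect to $a$ gives $I(a) = - \frac{\log{\left(a + 1 \right)}}{4} + \frac{3 \log{\left(2 \right)}}{4} + C$.

At $a = 7$ the integrand is identically $0$, so $I(7) = 0$. The closed form gives $0$, hence $C = 0$.

Setting $a = \frac{5}{3}$:
$$I = \frac{\log{\left(3 \right)}}{4}.$$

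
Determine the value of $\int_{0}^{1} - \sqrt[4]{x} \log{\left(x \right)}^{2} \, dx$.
$- \frac{128}{125}$

Consider the simpler parametrised integral
$$J(a) = \int_{0}^{1} - x^{a} \, dx = - \frac{1}{a + 1}.$$

Differentiating under the integral sign brings down a factor of $\ln x$:
$$\frac{dJ}{da} = \int_{0}^{1} - x^{a} \log{\left(x \right)} \, dx = \frac{1}{\left(a + 1\right)^{2}}.$$

Repeating twice in total — each differentiation brings down another $\ln x$ — gives
$$\frac{d^{2}J}{da^{2}} = \int_{0}^{1} - x^{a} \log{\left(x \right)}^{2} \, dx = - \frac{2}{\left(a + 1\right)^{3}},$$
and the integrand here is exactly the target integrand, so $I = - \frac{2}{\left(a + 1\right)^{3}}$.

Setting $a = \frac{1}{4}$:
$$I = - \frac{128}{125}.$$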